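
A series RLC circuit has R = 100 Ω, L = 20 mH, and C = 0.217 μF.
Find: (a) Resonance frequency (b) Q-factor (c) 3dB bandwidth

Step 1 — Resonance: ω₀ = 1/√(LC) = 1/√(0.02·2.17e-07) = 1.518e+04 rad/s.
Step 2 — f₀ = ω₀/(2π) = 2416 Hz.
Step 3 — Series Q: Q = ω₀L/R = 1.518e+04·0.02/100 = 3.036.
Step 4 — Bandwidth: Δω = ω₀/Q = 5000 rad/s; BW = Δω/(2π) = 795.8 Hz.

(a) f₀ = 2416 Hz  (b) Q = 3.036  (c) BW = 795.8 Hz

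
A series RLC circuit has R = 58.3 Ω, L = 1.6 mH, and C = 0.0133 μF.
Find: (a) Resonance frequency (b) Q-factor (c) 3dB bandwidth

Step 1 — Resonance: ω₀ = 1/√(LC) = 1/√(0.0016·1.33e-08) = 2.168e+05 rad/s.
Step 2 — f₀ = ω₀/(2π) = 3.45e+04 Hz.
Step 3 — Series Q: Q = ω₀L/R = 2.168e+05·0.0016/58.3 = 5.949.
Step 4 — Bandwidth: Δω = ω₀/Q = 3.644e+04 rad/s; BW = Δω/(2π) = 5799 Hz.

(a) f₀ = 3.45e+04 Hz  (b) Q = 5.949  (c) BW = 5799 Hz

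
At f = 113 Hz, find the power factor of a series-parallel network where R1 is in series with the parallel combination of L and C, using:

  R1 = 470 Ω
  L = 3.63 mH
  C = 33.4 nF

Step 1 — Angular frequency: ω = 2π·f = 2π·113 = 710 rad/s.
Step 2 — Component impedances:
  R1: Z = R = 470 Ω
  L: Z = jωL = j·710·0.00363 = 0 + j2.577 Ω
  C: Z = 1/(jωC) = -j/(ω·C) = 0 - j4.217e+04 Ω
Step 3 — Parallel branch: L || C = 1/(1/L + 1/C) = 0 + j2.577 Ω.
Step 4 — Series with R1: Z_total = R1 + (L || C) = 470 + j2.577 Ω = 470∠0.3° Ω.
Step 5 — Power factor: PF = cos(φ) = Re(Z)/|Z| = 470/470 = 1.
Step 6 — Type: Im(Z) = 2.577 ⇒ lagging (phase φ = 0.3°).

PF = 1 (lagging, φ = 0.3°)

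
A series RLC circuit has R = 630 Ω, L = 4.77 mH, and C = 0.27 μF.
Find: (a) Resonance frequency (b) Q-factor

Step 1 — Resonance condition Im(Z)=0 gives ω₀ = 1/√(LC).
Step 2 — ω₀ = 1/√(0.00477·2.7e-07) = 2.786e+04 rad/s.
Step 3 — f₀ = ω₀/(2π) = 4435 Hz.
Step 4 — Series Q: Q = ω₀L/R = 2.786e+04·0.00477/630 = 0.211.

(a) f₀ = 4435 Hz  (b) Q = 0.211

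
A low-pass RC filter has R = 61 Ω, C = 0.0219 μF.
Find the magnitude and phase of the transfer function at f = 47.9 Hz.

Step 1 — Angular frequency: ω = 2π·47.9 = 301 rad/s.
Step 2 — Transfer function: H(jω) = 1/(1 + jωRC).
Step 3 — Denominator: 1 + jωRC = 1 + j·301·61·2.19e-08 = 1 + j0.0004021.
Step 4 — H = 1 - j0.0004021.
Step 5 — Magnitude: |H| = 1 (-0.0 dB); phase: φ = -0.0°.

|H| = 1 (-0.0 dB), φ = -0.0°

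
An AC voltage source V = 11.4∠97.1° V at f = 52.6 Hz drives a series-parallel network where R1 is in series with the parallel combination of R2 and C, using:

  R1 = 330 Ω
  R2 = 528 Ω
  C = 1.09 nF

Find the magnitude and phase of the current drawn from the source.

Step 1 — Angular frequency: ω = 2π·f = 2π·52.6 = 330.5 rad/s.
Step 2 — Component impedances:
  R1: Z = R = 330 Ω
  R2: Z = R = 528 Ω
  C: Z = 1/(jωC) = -j/(ω·C) = 0 - j2.776e+06 Ω
Step 3 — Parallel branch: R2 || C = 1/(1/R2 + 1/C) = 528 - j0.1004 Ω.
Step 4 — Series with R1: Z_total = R1 + (R2 || C) = 858 - j0.1004 Ω = 858∠-0.0° Ω.
Step 5 — Source phasor: V = 11.4∠97.1° V = -1.409 + j11.31 V.
Step 6 — Ohm's law: I = V / Z_total = (-1.409 + j11.31) / (858 - j0.1004) = -0.001644 + j0.01318 A.
Step 7 — Convert to polar: |I| = 0.01329 A, ∠I = 97.1°.

I = 0.01329∠97.1° A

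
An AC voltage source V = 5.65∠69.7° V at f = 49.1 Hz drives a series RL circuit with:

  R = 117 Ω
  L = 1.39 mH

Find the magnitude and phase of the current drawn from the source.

Step 1 — Angular frequency: ω = 2π·f = 2π·49.1 = 308.5 rad/s.
Step 2 — Component impedances:
  R: Z = R = 117 Ω
  L: Z = jωL = j·308.5·0.00139 = 0 + j0.4288 Ω
Step 3 — Series combination: Z_total = R + L = 117 + j0.4288 Ω = 117∠0.2° Ω.
Step 4 — Source phasor: V = 5.65∠69.7° V = 1.96 + j5.299 V.
Step 5 — Ohm's law: I = V / Z_total = (1.96 + j5.299) / (117 + j0.4288) = 0.01692 + j0.04523 A.
Step 6 — Convert to polar: |I| = 0.04829 A, ∠I = 69.5°.

I = 0.04829∠69.5° A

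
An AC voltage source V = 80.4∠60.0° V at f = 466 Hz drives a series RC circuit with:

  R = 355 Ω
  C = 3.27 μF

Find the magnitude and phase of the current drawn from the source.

Step 1 — Angular frequency: ω = 2π·f = 2π·466 = 2928 rad/s.
Step 2 — Component impedances:
  R: Z = R = 355 Ω
  C: Z = 1/(jωC) = -j/(ω·C) = 0 - j104.4 Ω
Step 3 — Series combination: Z_total = R + C = 355 - j104.4 Ω = 370∠-16.4° Ω.
Step 4 — Source phasor: V = 80.4∠60.0° V = 40.2 + j69.63 V.
Step 5 — Ohm's law: I = V / Z_total = (40.2 + j69.63) / (355 - j104.4) = 0.05111 + j0.2112 A.
Step 6 — Convert to polar: |I| = 0.2173 A, ∠I = 76.4°.

I = 0.2173∠76.4° A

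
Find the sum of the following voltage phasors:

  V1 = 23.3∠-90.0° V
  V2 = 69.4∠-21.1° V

Step 1 — Convert each phasor to rectangular form:
  V1 = 23.3·(cos(-90.0°) + j·sin(-90.0°)) = 0 - j23.3 V
  V2 = 69.4·(cos(-21.1°) + j·sin(-21.1°)) = 64.75 - j24.98 V
Step 2 — Sum components: V_total = 64.75 - j48.28 V.
Step 3 — Convert to polar: |V_total| = 80.77 V, ∠V_total = -36.7°.

V_total = 80.77∠-36.7° V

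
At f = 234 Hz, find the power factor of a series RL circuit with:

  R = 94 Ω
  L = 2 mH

Step 1 — Angular frequency: ω = 2π·f = 2π·234 = 1470 rad/s.
Step 2 — Component impedances:
  R: Z = R = 94 Ω
  L: Z = jωL = j·1470·0.002 = 0 + j2.941 Ω
Step 3 — Series combination: Z_total = R + L = 94 + j2.941 Ω = 94.05∠1.8° Ω.
Step 4 — Power factor: PF = cos(φ) = Re(Z)/|Z| = 94/94.05 = 0.9995.
Step 5 — Type: Im(Z) = 2.941 ⇒ lagging (phase φ = 1.8°).

PF = 0.9995 (lagging, φ = 1.8°)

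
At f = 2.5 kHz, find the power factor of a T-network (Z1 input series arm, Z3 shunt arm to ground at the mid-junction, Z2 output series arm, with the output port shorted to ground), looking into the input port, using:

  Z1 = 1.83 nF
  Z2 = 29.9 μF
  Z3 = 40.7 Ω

Step 1 — Angular frequency: ω = 2π·f = 2π·2500 = 1.571e+04 rad/s.
Step 2 — Component impedances:
  Z1: Z = 1/(jωC) = -j/(ω·C) = 0 - j3.479e+04 Ω
  Z2: Z = 1/(jωC) = -j/(ω·C) = 0 - j2.129 Ω
  Z3: Z = R = 40.7 Ω
Step 3 — With the output port shorted to ground, the output series arm Z2 runs from the junction to ground; the shunt arm Z3 also runs from the junction to ground. They appear in parallel: Z3 || Z2 = 0.1111 - j2.123 Ω.
Step 4 — Series with input arm Z1: Z_in = Z1 + (Z3 || Z2) = 0.1111 - j3.479e+04 Ω = 3.479e+04∠-90.0° Ω.
Step 5 — Power factor: PF = cos(φ) = Re(Z)/|Z| = 0.1111/3.479e+04 = 3.193e-06.
Step 6 — Type: Im(Z) = -3.479e+04 ⇒ leading (phase φ = -90.0°).

PF = 3.193e-06 (leading, φ = -90.0°)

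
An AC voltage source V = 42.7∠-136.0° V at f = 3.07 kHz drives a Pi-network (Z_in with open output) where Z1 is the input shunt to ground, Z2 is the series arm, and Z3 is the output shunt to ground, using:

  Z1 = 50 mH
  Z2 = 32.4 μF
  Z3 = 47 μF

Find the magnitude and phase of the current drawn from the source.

Step 1 — Angular frequency: ω = 2π·f = 2π·3070 = 1.929e+04 rad/s.
Step 2 — Component impedances:
  Z1: Z = jωL = j·1.929e+04·0.05 = 0 + j964.5 Ω
  Z2: Z = 1/(jωC) = -j/(ω·C) = 0 - j1.6 Ω
  Z3: Z = 1/(jωC) = -j/(ω·C) = 0 - j1.103 Ω
Step 3 — With open output, the series arm Z2 and the output shunt Z3 appear in series to ground: Z2 + Z3 = 0 - j2.703 Ω.
Step 4 — Parallel with input shunt Z1: Z_in = Z1 || (Z2 + Z3) = 0 - j2.711 Ω = 2.711∠-90.0° Ω.
Step 5 — Source phasor: V = 42.7∠-136.0° V = -30.72 - j29.66 V.
Step 6 — Ohm's law: I = V / Z_total = (-30.72 - j29.66) / (0 - j2.711) = 10.94 - j11.33 A.
Step 7 — Convert to polar: |I| = 15.75 A, ∠I = -46.0°.

I = 15.75∠-46.0° A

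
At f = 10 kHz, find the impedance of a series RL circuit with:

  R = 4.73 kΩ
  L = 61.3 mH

Step 1 — Angular frequency: ω = 2π·f = 2π·1e+04 = 6.283e+04 rad/s.
Step 2 — Component impedances:
  R: Z = R = 4730 Ω
  L: Z = jωL = j·6.283e+04·0.0613 = 0 + j3852 Ω
Step 3 — Series combination: Z_total = R + L = 4730 + j3852 Ω = 6100∠39.2° Ω.

Z = 4730 + j3852 Ω = 6100∠39.2° Ω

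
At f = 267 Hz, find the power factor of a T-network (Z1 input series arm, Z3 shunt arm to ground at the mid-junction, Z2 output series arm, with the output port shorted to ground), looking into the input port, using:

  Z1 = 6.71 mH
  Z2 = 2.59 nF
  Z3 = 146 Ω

Step 1 — Angular frequency: ω = 2π·f = 2π·267 = 1678 rad/s.
Step 2 — Component impedances:
  Z1: Z = jωL = j·1678·0.00671 = 0 + j11.26 Ω
  Z2: Z = 1/(jωC) = -j/(ω·C) = 0 - j2.301e+05 Ω
  Z3: Z = R = 146 Ω
Step 3 — With the output port shorted to ground, the output series arm Z2 runs from the junction to ground; the shunt arm Z3 also runs from the junction to ground. They appear in parallel: Z3 || Z2 = 146 - j0.09262 Ω.
Step 4 — Series with input arm Z1: Z_in = Z1 + (Z3 || Z2) = 146 + j11.16 Ω = 146.4∠4.4° Ω.
Step 5 — Power factor: PF = cos(φ) = Re(Z)/|Z| = 146/146.43 = 0.9971.
Step 6 — Type: Im(Z) = 11.16 ⇒ lagging (phase φ = 4.4°).

PF = 0.9971 (lagging, φ = 4.4°)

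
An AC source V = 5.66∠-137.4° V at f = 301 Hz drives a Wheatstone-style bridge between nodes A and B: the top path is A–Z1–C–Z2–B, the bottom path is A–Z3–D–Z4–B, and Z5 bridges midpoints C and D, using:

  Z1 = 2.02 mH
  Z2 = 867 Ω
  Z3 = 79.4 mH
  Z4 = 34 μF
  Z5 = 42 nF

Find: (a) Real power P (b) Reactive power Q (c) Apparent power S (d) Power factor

Step 1 — Angular frequency: ω = 2π·f = 2π·301 = 1891 rad/s.
Step 2 — Component impedances:
  Z1: Z = jωL = j·1891·0.00202 = 0 + j3.82 Ω
  Z2: Z = R = 867 Ω
  Z3: Z = jωL = j·1891·0.0794 = 0 + j150.2 Ω
  Z4: Z = 1/(jωC) = -j/(ω·C) = 0 - j15.55 Ω
  Z5: Z = 1/(jωC) = -j/(ω·C) = 0 - j1.259e+04 Ω
Step 3 — Bridge requires nodal analysis (the Z5 bridge couples midpoints C and D, so the two paths cannot be reduced to a simple series/parallel combination). Setting node B to ground and injecting 1 A at node A, the 3-node admittance system at A, C, D solves to V_A = Z_AB = 20.93 + j133 Ω = 134.7∠81.1° Ω.
Step 4 — Source phasor: V = 5.66∠-137.4° V = -4.166 - j3.831 V.
Step 5 — Current: I = V / Z = -0.03291 + j0.02614 A = 0.04203∠141.5° A.
Step 6 — Complex power: S = V·I* = 0.03697 + j0.235 VA.
Step 7 — Real power: P = Re(S) = 0.03697 W.
Step 8 — Reactive power: Q = Im(S) = 0.235 VAR.
Step 9 — Apparent power: |S| = 0.2379 VA.
Step 10 — Power factor: PF = P/|S| = 0.1554 (lagging).

(a) P = 0.03697 W  (b) Q = 0.235 VAR  (c) S = 0.2379 VA  (d) PF = 0.1554 (lagging)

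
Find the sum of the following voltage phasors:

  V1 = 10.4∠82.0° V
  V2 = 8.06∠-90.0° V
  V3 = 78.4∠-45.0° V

Step 1 — Convert each phasor to rectangular form:
  V1 = 10.4·(cos(82.0°) + j·sin(82.0°)) = 1.447 + j10.3 V
  V2 = 8.06·(cos(-90.0°) + j·sin(-90.0°)) = 0 - j8.06 V
  V3 = 78.4·(cos(-45.0°) + j·sin(-45.0°)) = 55.44 - j55.44 V
Step 2 — Sum components: V_total = 56.88 - j53.2 V.
Step 3 — Convert to polar: |V_total| = 77.88 V, ∠V_total = -43.1°.

V_total = 77.88∠-43.1° V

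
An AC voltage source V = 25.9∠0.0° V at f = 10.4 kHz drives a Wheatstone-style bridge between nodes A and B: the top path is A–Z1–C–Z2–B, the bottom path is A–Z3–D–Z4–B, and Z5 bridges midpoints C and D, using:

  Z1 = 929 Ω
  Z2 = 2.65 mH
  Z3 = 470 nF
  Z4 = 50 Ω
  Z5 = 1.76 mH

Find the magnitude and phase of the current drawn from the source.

Step 1 — Angular frequency: ω = 2π·f = 2π·1.04e+04 = 6.535e+04 rad/s.
Step 2 — Component impedances:
  Z1: Z = R = 929 Ω
  Z2: Z = jωL = j·6.535e+04·0.00265 = 0 + j173.2 Ω
  Z3: Z = 1/(jωC) = -j/(ω·C) = 0 - j32.56 Ω
  Z4: Z = R = 50 Ω
  Z5: Z = jωL = j·6.535e+04·0.00176 = 0 + j115 Ω
Step 3 — Bridge requires nodal analysis (the Z5 bridge couples midpoints C and D, so the two paths cannot be reduced to a simple series/parallel combination). Setting node B to ground and injecting 1 A at node A, the 3-node admittance system at A, C, D solves to V_A = Z_AB = 49.1 - j22.95 Ω = 54.2∠-25.1° Ω.
Step 4 — Source phasor: V = 25.9∠0.0° V = 25.9 V.
Step 5 — Ohm's law: I = V / Z_total = (25.9) / (49.1 - j22.95) = 0.4329 + j0.2024 A.
Step 6 — Convert to polar: |I| = 0.4779 A, ∠I = 25.1°.

I = 0.4779∠25.1° A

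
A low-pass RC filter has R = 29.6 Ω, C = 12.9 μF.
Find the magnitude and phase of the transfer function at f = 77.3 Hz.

Step 1 — Angular frequency: ω = 2π·77.3 = 485.7 rad/s.
Step 2 — Transfer function: H(jω) = 1/(1 + jωRC).
Step 3 — Denominator: 1 + jωRC = 1 + j·485.7·29.6·1.29e-05 = 1 + j0.1855.
Step 4 — H = 0.9667 - j0.1793.
Step 5 — Magnitude: |H| = 0.9832 (-0.1 dB); phase: φ = -10.5°.

|H| = 0.9832 (-0.1 dB), φ = -10.5°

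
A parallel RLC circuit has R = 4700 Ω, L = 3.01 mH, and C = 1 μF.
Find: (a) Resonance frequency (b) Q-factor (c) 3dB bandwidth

Step 1 — Resonance: ω₀ = 1/√(LC) = 1/√(0.00301·1e-06) = 1.823e+04 rad/s.
Step 2 — f₀ = ω₀/(2π) = 2901 Hz.
Step 3 — Parallel Q: Q = R/(ω₀L) = 4700/(1.823e+04·0.00301) = 85.67.
Step 4 — Bandwidth: Δω = ω₀/Q = 212.8 rad/s; BW = Δω/(2π) = 33.86 Hz.

(a) f₀ = 2901 Hz  (b) Q = 85.67  (c) BW = 33.86 Hz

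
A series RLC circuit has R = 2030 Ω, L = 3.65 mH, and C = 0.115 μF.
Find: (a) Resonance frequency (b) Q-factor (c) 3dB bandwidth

Step 1 — Resonance: ω₀ = 1/√(LC) = 1/√(0.00365·1.15e-07) = 4.881e+04 rad/s.
Step 2 — f₀ = ω₀/(2π) = 7768 Hz.
Step 3 — Series Q: Q = ω₀L/R = 4.881e+04·0.00365/2030 = 0.08776.
Step 4 — Bandwidth: Δω = ω₀/Q = 5.562e+05 rad/s; BW = Δω/(2π) = 8.852e+04 Hz.

(a) f₀ = 7768 Hz  (b) Q = 0.08776  (c) BW = 8.852e+04 Hz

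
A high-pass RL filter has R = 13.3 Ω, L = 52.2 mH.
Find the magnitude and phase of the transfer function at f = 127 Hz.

Step 1 — Angular frequency: ω = 2π·127 = 798 rad/s.
Step 2 — Transfer function: H(jω) = jωL/(R + jωL).
Step 3 — Numerator jωL = j·41.65; denominator R + jωL = 13.3 + j41.65.
Step 4 — H = 0.9075 + j0.2898.
Step 5 — Magnitude: |H| = 0.9526 (-0.4 dB); phase: φ = 17.7°.

|H| = 0.9526 (-0.4 dB), φ = 17.7°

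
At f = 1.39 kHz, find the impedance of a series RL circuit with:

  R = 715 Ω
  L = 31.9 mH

Step 1 — Angular frequency: ω = 2π·f = 2π·1390 = 8734 rad/s.
Step 2 — Component impedances:
  R: Z = R = 715 Ω
  L: Z = jωL = j·8734·0.0319 = 0 + j278.6 Ω
Step 3 — Series combination: Z_total = R + L = 715 + j278.6 Ω = 767.4∠21.3° Ω.

Z = 715 + j278.6 Ω = 767.4∠21.3° Ω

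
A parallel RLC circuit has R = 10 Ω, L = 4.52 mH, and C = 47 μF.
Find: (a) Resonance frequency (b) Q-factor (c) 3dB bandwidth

Step 1 — Resonance: ω₀ = 1/√(LC) = 1/√(0.00452·4.7e-05) = 2170 rad/s.
Step 2 — f₀ = ω₀/(2π) = 345.3 Hz.
Step 3 — Parallel Q: Q = R/(ω₀L) = 10/(2170·0.00452) = 1.02.
Step 4 — Bandwidth: Δω = ω₀/Q = 2128 rad/s; BW = Δω/(2π) = 338.6 Hz.

(a) f₀ = 345.3 Hz  (b) Q = 1.02  (c) BW = 338.6 Hz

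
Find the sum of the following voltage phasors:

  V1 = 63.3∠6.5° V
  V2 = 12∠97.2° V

Step 1 — Convert each phasor to rectangular form:
  V1 = 63.3·(cos(6.5°) + j·sin(6.5°)) = 62.89 + j7.166 V
  V2 = 12·(cos(97.2°) + j·sin(97.2°)) = -1.504 + j11.91 V
Step 2 — Sum components: V_total = 61.39 + j19.07 V.
Step 3 — Convert to polar: |V_total| = 64.28 V, ∠V_total = 17.3°.

V_total = 64.28∠17.3° V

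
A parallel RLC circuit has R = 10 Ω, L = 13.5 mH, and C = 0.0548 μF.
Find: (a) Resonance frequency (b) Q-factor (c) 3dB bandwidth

Step 1 — Resonance: ω₀ = 1/√(LC) = 1/√(0.0135·5.48e-08) = 3.677e+04 rad/s.
Step 2 — f₀ = ω₀/(2π) = 5851 Hz.
Step 3 — Parallel Q: Q = R/(ω₀L) = 10/(3.677e+04·0.0135) = 0.02015.
Step 4 — Bandwidth: Δω = ω₀/Q = 1.825e+06 rad/s; BW = Δω/(2π) = 2.904e+05 Hz.

(a) f₀ = 5851 Hz  (b) Q = 0.02015  (c) BW = 2.904e+05 Hz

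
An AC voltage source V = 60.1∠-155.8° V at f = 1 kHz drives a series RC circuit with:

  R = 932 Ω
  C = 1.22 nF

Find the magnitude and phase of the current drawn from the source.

Step 1 — Angular frequency: ω = 2π·f = 2π·1000 = 6283 rad/s.
Step 2 — Component impedances:
  R: Z = R = 932 Ω
  C: Z = 1/(jωC) = -j/(ω·C) = 0 - j1.305e+05 Ω
Step 3 — Series combination: Z_total = R + C = 932 - j1.305e+05 Ω = 1.305e+05∠-89.6° Ω.
Step 4 — Source phasor: V = 60.1∠-155.8° V = -54.82 - j24.64 V.
Step 5 — Ohm's law: I = V / Z_total = (-54.82 - j24.64) / (932 - j1.305e+05) = 0.0001858 - j0.0004215 A.
Step 6 — Convert to polar: |I| = 0.0004607 A, ∠I = -66.2°.

I = 0.0004607∠-66.2° A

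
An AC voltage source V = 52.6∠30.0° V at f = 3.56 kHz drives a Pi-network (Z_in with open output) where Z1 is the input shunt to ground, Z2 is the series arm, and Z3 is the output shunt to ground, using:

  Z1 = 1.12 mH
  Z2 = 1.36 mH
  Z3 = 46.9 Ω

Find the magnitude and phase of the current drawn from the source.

Step 1 — Angular frequency: ω = 2π·f = 2π·3560 = 2.237e+04 rad/s.
Step 2 — Component impedances:
  Z1: Z = jωL = j·2.237e+04·0.00112 = 0 + j25.05 Ω
  Z2: Z = jωL = j·2.237e+04·0.00136 = 0 + j30.42 Ω
  Z3: Z = R = 46.9 Ω
Step 3 — With open output, the series arm Z2 and the output shunt Z3 appear in series to ground: Z2 + Z3 = 46.9 + j30.42 Ω.
Step 4 — Parallel with input shunt Z1: Z_in = Z1 || (Z2 + Z3) = 5.578 + j18.45 Ω = 19.28∠73.2° Ω.
Step 5 — Source phasor: V = 52.6∠30.0° V = 45.55 + j26.3 V.
Step 6 — Ohm's law: I = V / Z_total = (45.55 + j26.3) / (5.578 + j18.45) = 1.989 - j1.867 A.
Step 7 — Convert to polar: |I| = 2.728 A, ∠I = -43.2°.

I = 2.728∠-43.2° A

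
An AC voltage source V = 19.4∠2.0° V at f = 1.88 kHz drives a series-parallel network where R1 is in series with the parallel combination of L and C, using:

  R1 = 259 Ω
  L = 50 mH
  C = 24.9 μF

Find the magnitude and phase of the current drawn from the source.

Step 1 — Angular frequency: ω = 2π·f = 2π·1880 = 1.181e+04 rad/s.
Step 2 — Component impedances:
  R1: Z = R = 259 Ω
  L: Z = jωL = j·1.181e+04·0.05 = 0 + j590.6 Ω
  C: Z = 1/(jωC) = -j/(ω·C) = 0 - j3.4 Ω
Step 3 — Parallel branch: L || C = 1/(1/L + 1/C) = 0 - j3.42 Ω.
Step 4 — Series with R1: Z_total = R1 + (L || C) = 259 - j3.42 Ω = 259∠-0.8° Ω.
Step 5 — Source phasor: V = 19.4∠2.0° V = 19.39 + j0.6771 V.
Step 6 — Ohm's law: I = V / Z_total = (19.39 + j0.6771) / (259 - j3.42) = 0.07481 + j0.003602 A.
Step 7 — Convert to polar: |I| = 0.0749 A, ∠I = 2.8°.

I = 0.0749∠2.8° A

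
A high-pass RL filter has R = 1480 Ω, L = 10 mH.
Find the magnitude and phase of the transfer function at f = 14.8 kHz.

Step 1 — Angular frequency: ω = 2π·1.48e+04 = 9.299e+04 rad/s.
Step 2 — Transfer function: H(jω) = jωL/(R + jωL).
Step 3 — Numerator jωL = j·929.9; denominator R + jωL = 1480 + j929.9.
Step 4 — H = 0.283 + j0.4505.
Step 5 — Magnitude: |H| = 0.532 (-5.5 dB); phase: φ = 57.9°.

|H| = 0.532 (-5.5 dB), φ = 57.9°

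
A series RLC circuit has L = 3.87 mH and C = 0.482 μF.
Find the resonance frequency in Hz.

Step 1 — Resonance condition Im(Z)=0 gives ω₀ = 1/√(LC).
Step 2 — ω₀ = 1/√(0.00387·4.82e-07) = 2.315e+04 rad/s.
Step 3 — f₀ = ω₀/(2π) = 3685 Hz.

f₀ = 3685 Hz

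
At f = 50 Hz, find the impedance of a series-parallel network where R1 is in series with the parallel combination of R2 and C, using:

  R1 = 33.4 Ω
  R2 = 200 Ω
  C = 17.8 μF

Step 1 — Angular frequency: ω = 2π·f = 2π·50 = 314.2 rad/s.
Step 2 — Component impedances:
  R1: Z = R = 33.4 Ω
  R2: Z = R = 200 Ω
  C: Z = 1/(jωC) = -j/(ω·C) = 0 - j178.8 Ω
Step 3 — Parallel branch: R2 || C = 1/(1/R2 + 1/C) = 88.86 - j99.38 Ω.
Step 4 — Series with R1: Z_total = R1 + (R2 || C) = 122.3 - j99.38 Ω = 157.6∠-39.1° Ω.

Z = 122.3 - j99.38 Ω = 157.6∠-39.1° Ω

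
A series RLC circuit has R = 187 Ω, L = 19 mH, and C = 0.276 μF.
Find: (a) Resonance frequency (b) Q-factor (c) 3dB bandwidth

Step 1 — Resonance: ω₀ = 1/√(LC) = 1/√(0.019·2.76e-07) = 1.381e+04 rad/s.
Step 2 — f₀ = ω₀/(2π) = 2198 Hz.
Step 3 — Series Q: Q = ω₀L/R = 1.381e+04·0.019/187 = 1.403.
Step 4 — Bandwidth: Δω = ω₀/Q = 9842 rad/s; BW = Δω/(2π) = 1566 Hz.

(a) f₀ = 2198 Hz  (b) Q = 1.403  (c) BW = 1566 Hz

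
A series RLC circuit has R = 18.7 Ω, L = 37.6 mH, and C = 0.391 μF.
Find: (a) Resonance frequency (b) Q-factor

Step 1 — Resonance condition Im(Z)=0 gives ω₀ = 1/√(LC).
Step 2 — ω₀ = 1/√(0.0376·3.91e-07) = 8247 rad/s.
Step 3 — f₀ = ω₀/(2π) = 1313 Hz.
Step 4 — Series Q: Q = ω₀L/R = 8247·0.0376/18.7 = 16.58.

(a) f₀ = 1313 Hz  (b) Q = 16.58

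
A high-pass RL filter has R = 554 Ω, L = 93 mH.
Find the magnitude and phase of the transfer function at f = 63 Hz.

Step 1 — Angular frequency: ω = 2π·63 = 395.8 rad/s.
Step 2 — Transfer function: H(jω) = jωL/(R + jωL).
Step 3 — Numerator jωL = j·36.81; denominator R + jωL = 554 + j36.81.
Step 4 — H = 0.004396 + j0.06616.
Step 5 — Magnitude: |H| = 0.0663 (-23.6 dB); phase: φ = 86.2°.

|H| = 0.0663 (-23.6 dB), φ = 86.2°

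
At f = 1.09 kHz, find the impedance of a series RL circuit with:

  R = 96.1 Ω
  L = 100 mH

Step 1 — Angular frequency: ω = 2π·f = 2π·1090 = 6849 rad/s.
Step 2 — Component impedances:
  R: Z = R = 96.1 Ω
  L: Z = jωL = j·6849·0.1 = 0 + j684.9 Ω
Step 3 — Series combination: Z_total = R + L = 96.1 + j684.9 Ω = 691.6∠82.0° Ω.

Z = 96.1 + j684.9 Ω = 691.6∠82.0° Ω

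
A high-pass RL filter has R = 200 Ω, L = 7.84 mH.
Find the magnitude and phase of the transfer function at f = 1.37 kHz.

Step 1 — Angular frequency: ω = 2π·1370 = 8608 rad/s.
Step 2 — Transfer function: H(jω) = jωL/(R + jωL).
Step 3 — Numerator jωL = j·67.49; denominator R + jωL = 200 + j67.49.
Step 4 — H = 0.1022 + j0.3029.
Step 5 — Magnitude: |H| = 0.3197 (-9.9 dB); phase: φ = 71.4°.

|H| = 0.3197 (-9.9 dB), φ = 71.4°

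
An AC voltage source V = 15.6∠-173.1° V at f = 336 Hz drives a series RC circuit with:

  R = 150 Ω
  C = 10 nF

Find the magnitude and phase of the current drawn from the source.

Step 1 — Angular frequency: ω = 2π·f = 2π·336 = 2111 rad/s.
Step 2 — Component impedances:
  R: Z = R = 150 Ω
  C: Z = 1/(jωC) = -j/(ω·C) = 0 - j4.737e+04 Ω
Step 3 — Series combination: Z_total = R + C = 150 - j4.737e+04 Ω = 4.737e+04∠-89.8° Ω.
Step 4 — Source phasor: V = 15.6∠-173.1° V = -15.49 - j1.874 V.
Step 5 — Ohm's law: I = V / Z_total = (-15.49 - j1.874) / (150 - j4.737e+04) = 3.853e-05 - j0.0003271 A.
Step 6 — Convert to polar: |I| = 0.0003293 A, ∠I = -83.3°.

I = 0.0003293∠-83.3° A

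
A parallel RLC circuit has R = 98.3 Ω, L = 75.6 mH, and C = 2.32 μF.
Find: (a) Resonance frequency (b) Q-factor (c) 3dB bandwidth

Step 1 — Resonance: ω₀ = 1/√(LC) = 1/√(0.0756·2.32e-06) = 2388 rad/s.
Step 2 — f₀ = ω₀/(2π) = 380 Hz.
Step 3 — Parallel Q: Q = R/(ω₀L) = 98.3/(2388·0.0756) = 0.5445.
Step 4 — Bandwidth: Δω = ω₀/Q = 4385 rad/s; BW = Δω/(2π) = 697.9 Hz.

(a) f₀ = 380 Hz  (b) Q = 0.5445  (c) BW = 697.9 Hz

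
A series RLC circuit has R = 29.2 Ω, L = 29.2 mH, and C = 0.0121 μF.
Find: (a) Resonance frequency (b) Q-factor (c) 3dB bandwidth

Step 1 — Resonance: ω₀ = 1/√(LC) = 1/√(0.0292·1.21e-08) = 5.32e+04 rad/s.
Step 2 — f₀ = ω₀/(2π) = 8467 Hz.
Step 3 — Series Q: Q = ω₀L/R = 5.32e+04·0.0292/29.2 = 53.2.
Step 4 — Bandwidth: Δω = ω₀/Q = 1000 rad/s; BW = Δω/(2π) = 159.2 Hz.

(a) f₀ = 8467 Hz  (b) Q = 53.2  (c) BW = 159.2 Hz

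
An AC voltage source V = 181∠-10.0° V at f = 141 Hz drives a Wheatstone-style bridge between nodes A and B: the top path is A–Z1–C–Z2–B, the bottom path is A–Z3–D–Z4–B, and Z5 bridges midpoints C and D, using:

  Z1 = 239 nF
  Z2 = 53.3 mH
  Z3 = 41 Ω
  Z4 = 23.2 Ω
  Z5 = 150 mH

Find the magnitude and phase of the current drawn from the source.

Step 1 — Angular frequency: ω = 2π·f = 2π·141 = 885.9 rad/s.
Step 2 — Component impedances:
  Z1: Z = 1/(jωC) = -j/(ω·C) = 0 - j4723 Ω
  Z2: Z = jωL = j·885.9·0.0533 = 0 + j47.22 Ω
  Z3: Z = R = 41 Ω
  Z4: Z = R = 23.2 Ω
  Z5: Z = jωL = j·885.9·0.15 = 0 + j132.9 Ω
Step 3 — Bridge requires nodal analysis (the Z5 bridge couples midpoints C and D, so the two paths cannot be reduced to a simple series/parallel combination). Setting node B to ground and injecting 1 A at node A, the 3-node admittance system at A, C, D solves to V_A = Z_AB = 63.87 + j2.226 Ω = 63.91∠2.0° Ω.
Step 4 — Source phasor: V = 181∠-10.0° V = 178.3 - j31.43 V.
Step 5 — Ohm's law: I = V / Z_total = (178.3 - j31.43) / (63.87 + j2.226) = 2.77 - j0.5887 A.
Step 6 — Convert to polar: |I| = 2.832 A, ∠I = -12.0°.

I = 2.832∠-12.0° A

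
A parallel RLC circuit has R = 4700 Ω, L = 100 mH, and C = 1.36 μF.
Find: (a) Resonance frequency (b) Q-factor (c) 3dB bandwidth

Step 1 — Resonance: ω₀ = 1/√(LC) = 1/√(0.1·1.36e-06) = 2712 rad/s.
Step 2 — f₀ = ω₀/(2π) = 431.6 Hz.
Step 3 — Parallel Q: Q = R/(ω₀L) = 4700/(2712·0.1) = 17.33.
Step 4 — Bandwidth: Δω = ω₀/Q = 156.4 rad/s; BW = Δω/(2π) = 24.9 Hz.

(a) f₀ = 431.6 Hz  (b) Q = 17.33  (c) BW = 24.9 Hz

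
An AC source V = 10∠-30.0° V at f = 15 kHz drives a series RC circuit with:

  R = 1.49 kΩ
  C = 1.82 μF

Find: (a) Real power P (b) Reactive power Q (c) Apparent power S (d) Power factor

Step 1 — Angular frequency: ω = 2π·f = 2π·1.5e+04 = 9.425e+04 rad/s.
Step 2 — Component impedances:
  R: Z = R = 1490 Ω
  C: Z = 1/(jωC) = -j/(ω·C) = 0 - j5.83 Ω
Step 3 — Series combination: Z_total = R + C = 1490 - j5.83 Ω = 1490∠-0.2° Ω.
Step 4 — Source phasor: V = 10∠-30.0° V = 8.66 - j5 V.
Step 5 — Current: I = V / Z = 0.005825 - j0.003333 A = 0.006711∠-29.8° A.
Step 6 — Complex power: S = V·I* = 0.06711 - j0.0002626 VA.
Step 7 — Real power: P = Re(S) = 0.06711 W.
Step 8 — Reactive power: Q = Im(S) = -0.0002626 VAR.
Step 9 — Apparent power: |S| = 0.06711 VA.
Step 10 — Power factor: PF = P/|S| = 1 (leading).

(a) P = 0.06711 W  (b) Q = -0.0002626 VAR  (c) S = 0.06711 VA  (d) PF = 1 (leading)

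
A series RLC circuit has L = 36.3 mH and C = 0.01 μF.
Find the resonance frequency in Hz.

Step 1 — Resonance condition Im(Z)=0 gives ω₀ = 1/√(LC).
Step 2 — ω₀ = 1/√(0.0363·1e-08) = 5.249e+04 rad/s.
Step 3 — f₀ = ω₀/(2π) = 8353 Hz.

f₀ = 8353 Hz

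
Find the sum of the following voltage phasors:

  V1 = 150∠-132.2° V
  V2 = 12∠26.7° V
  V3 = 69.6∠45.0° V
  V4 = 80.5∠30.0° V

Step 1 — Convert each phasor to rectangular form:
  V1 = 150·(cos(-132.2°) + j·sin(-132.2°)) = -100.8 - j111.1 V
  V2 = 12·(cos(26.7°) + j·sin(26.7°)) = 10.72 + j5.392 V
  V3 = 69.6·(cos(45.0°) + j·sin(45.0°)) = 49.21 + j49.21 V
  V4 = 80.5·(cos(30.0°) + j·sin(30.0°)) = 69.72 + j40.25 V
Step 2 — Sum components: V_total = 28.89 - j16.26 V.
Step 3 — Convert to polar: |V_total| = 33.16 V, ∠V_total = -29.4°.

V_total = 33.16∠-29.4° V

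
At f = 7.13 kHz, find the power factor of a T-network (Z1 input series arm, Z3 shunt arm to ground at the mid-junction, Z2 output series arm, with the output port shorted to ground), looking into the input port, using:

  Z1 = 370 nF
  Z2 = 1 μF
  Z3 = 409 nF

Step 1 — Angular frequency: ω = 2π·f = 2π·7130 = 4.48e+04 rad/s.
Step 2 — Component impedances:
  Z1: Z = 1/(jωC) = -j/(ω·C) = 0 - j60.33 Ω
  Z2: Z = 1/(jωC) = -j/(ω·C) = 0 - j22.32 Ω
  Z3: Z = 1/(jωC) = -j/(ω·C) = 0 - j54.58 Ω
Step 3 — With the output port shorted to ground, the output series arm Z2 runs from the junction to ground; the shunt arm Z3 also runs from the junction to ground. They appear in parallel: Z3 || Z2 = 0 - j15.84 Ω.
Step 4 — Series with input arm Z1: Z_in = Z1 + (Z3 || Z2) = 0 - j76.17 Ω = 76.17∠-90.0° Ω.
Step 5 — Power factor: PF = cos(φ) = Re(Z)/|Z| = 0/76.17 = 0.
Step 6 — Type: Im(Z) = -76.17 ⇒ leading (phase φ = -90.0°).

PF = 0 (leading, φ = -90.0°)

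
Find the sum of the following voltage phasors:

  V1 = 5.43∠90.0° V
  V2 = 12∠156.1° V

Step 1 — Convert each phasor to rectangular form:
  V1 = 5.43·(cos(90.0°) + j·sin(90.0°)) = 0 + j5.43 V
  V2 = 12·(cos(156.1°) + j·sin(156.1°)) = -10.97 + j4.862 V
Step 2 — Sum components: V_total = -10.97 + j10.29 V.
Step 3 — Convert to polar: |V_total| = 15.04 V, ∠V_total = 136.8°.

V_total = 15.04∠136.8° V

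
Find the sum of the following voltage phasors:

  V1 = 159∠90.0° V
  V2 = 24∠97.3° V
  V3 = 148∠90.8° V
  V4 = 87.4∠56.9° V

Step 1 — Convert each phasor to rectangular form:
  V1 = 159·(cos(90.0°) + j·sin(90.0°)) = 0 + j159 V
  V2 = 24·(cos(97.3°) + j·sin(97.3°)) = -3.05 + j23.81 V
  V3 = 148·(cos(90.8°) + j·sin(90.8°)) = -2.066 + j148 V
  V4 = 87.4·(cos(56.9°) + j·sin(56.9°)) = 47.73 + j73.22 V
Step 2 — Sum components: V_total = 42.61 + j404 V.
Step 3 — Convert to polar: |V_total| = 406.2 V, ∠V_total = 84.0°.

V_total = 406.2∠84.0° V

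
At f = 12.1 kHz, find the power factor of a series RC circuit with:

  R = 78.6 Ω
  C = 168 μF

Step 1 — Angular frequency: ω = 2π·f = 2π·1.21e+04 = 7.603e+04 rad/s.
Step 2 — Component impedances:
  R: Z = R = 78.6 Ω
  C: Z = 1/(jωC) = -j/(ω·C) = 0 - j0.07829 Ω
Step 3 — Series combination: Z_total = R + C = 78.6 - j0.07829 Ω = 78.6∠-0.1° Ω.
Step 4 — Power factor: PF = cos(φ) = Re(Z)/|Z| = 78.6/78.6 = 1.
Step 5 — Type: Im(Z) = -0.07829 ⇒ leading (phase φ = -0.1°).

PF = 1 (leading, φ = -0.1°)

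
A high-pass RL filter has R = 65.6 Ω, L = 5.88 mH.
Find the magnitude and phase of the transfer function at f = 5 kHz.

Step 1 — Angular frequency: ω = 2π·5000 = 3.142e+04 rad/s.
Step 2 — Transfer function: H(jω) = jωL/(R + jωL).
Step 3 — Numerator jωL = j·184.7; denominator R + jωL = 65.6 + j184.7.
Step 4 — H = 0.888 + j0.3154.
Step 5 — Magnitude: |H| = 0.9423 (-0.5 dB); phase: φ = 19.6°.

|H| = 0.9423 (-0.5 dB), φ = 19.6°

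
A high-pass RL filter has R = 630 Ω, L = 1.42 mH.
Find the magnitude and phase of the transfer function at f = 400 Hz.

Step 1 — Angular frequency: ω = 2π·400 = 2513 rad/s.
Step 2 — Transfer function: H(jω) = jωL/(R + jωL).
Step 3 — Numerator jωL = j·3.569; denominator R + jωL = 630 + j3.569.
Step 4 — H = 3.209e-05 + j0.005665.
Step 5 — Magnitude: |H| = 0.005665 (-44.9 dB); phase: φ = 89.7°.

|H| = 0.005665 (-44.9 dB), φ = 89.7°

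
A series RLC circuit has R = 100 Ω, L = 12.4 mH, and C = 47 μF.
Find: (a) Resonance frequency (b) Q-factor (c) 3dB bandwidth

Step 1 — Resonance condition Im(Z)=0 gives ω₀ = 1/√(LC).
Step 2 — ω₀ = 1/√(0.0124·4.7e-05) = 1310 rad/s.
Step 3 — f₀ = ω₀/(2π) = 208.5 Hz.
Step 4 — Series Q: Q = ω₀L/R = 1310·0.0124/100 = 0.1624.
Step 5 — 3dB bandwidth: Δω = ω₀/Q = 8065 rad/s; BW = Δω/(2π) = 1284 Hz.

(a) f₀ = 208.5 Hz  (b) Q = 0.1624  (c) BW = 1284 Hz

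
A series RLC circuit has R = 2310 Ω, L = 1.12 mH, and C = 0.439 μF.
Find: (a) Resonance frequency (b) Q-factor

Step 1 — Resonance condition Im(Z)=0 gives ω₀ = 1/√(LC).
Step 2 — ω₀ = 1/√(0.00112·4.39e-07) = 4.51e+04 rad/s.
Step 3 — f₀ = ω₀/(2π) = 7178 Hz.
Step 4 — Series Q: Q = ω₀L/R = 4.51e+04·0.00112/2310 = 0.02187.

(a) f₀ = 7178 Hz  (b) Q = 0.02187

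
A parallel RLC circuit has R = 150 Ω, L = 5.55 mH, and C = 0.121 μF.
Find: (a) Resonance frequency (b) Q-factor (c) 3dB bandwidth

Step 1 — Resonance: ω₀ = 1/√(LC) = 1/√(0.00555·1.21e-07) = 3.859e+04 rad/s.
Step 2 — f₀ = ω₀/(2π) = 6142 Hz.
Step 3 — Parallel Q: Q = R/(ω₀L) = 150/(3.859e+04·0.00555) = 0.7004.
Step 4 — Bandwidth: Δω = ω₀/Q = 5.51e+04 rad/s; BW = Δω/(2π) = 8769 Hz.

(a) f₀ = 6142 Hz  (b) Q = 0.7004  (c) BW = 8769 Hz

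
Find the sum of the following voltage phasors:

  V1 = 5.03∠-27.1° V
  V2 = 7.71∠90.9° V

Step 1 — Convert each phasor to rectangular form:
  V1 = 5.03·(cos(-27.1°) + j·sin(-27.1°)) = 4.478 - j2.291 V
  V2 = 7.71·(cos(90.9°) + j·sin(90.9°)) = -0.1211 + j7.709 V
Step 2 — Sum components: V_total = 4.357 + j5.418 V.
Step 3 — Convert to polar: |V_total| = 6.952 V, ∠V_total = 51.2°.

V_total = 6.952∠51.2° V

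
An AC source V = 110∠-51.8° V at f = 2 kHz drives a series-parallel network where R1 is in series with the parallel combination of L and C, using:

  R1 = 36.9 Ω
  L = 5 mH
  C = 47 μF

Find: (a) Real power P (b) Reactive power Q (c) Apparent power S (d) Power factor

Step 1 — Angular frequency: ω = 2π·f = 2π·2000 = 1.257e+04 rad/s.
Step 2 — Component impedances:
  R1: Z = R = 36.9 Ω
  L: Z = jωL = j·1.257e+04·0.005 = 0 + j62.83 Ω
  C: Z = 1/(jωC) = -j/(ω·C) = 0 - j1.693 Ω
Step 3 — Parallel branch: L || C = 1/(1/L + 1/C) = 0 - j1.74 Ω.
Step 4 — Series with R1: Z_total = R1 + (L || C) = 36.9 - j1.74 Ω = 36.94∠-2.7° Ω.
Step 5 — Source phasor: V = 110∠-51.8° V = 68.02 - j86.44 V.
Step 6 — Current: I = V / Z = 1.95 - j2.251 A = 2.978∠-49.1° A.
Step 7 — Complex power: S = V·I* = 327.2 - j15.43 VA.
Step 8 — Real power: P = Re(S) = 327.2 W.
Step 9 — Reactive power: Q = Im(S) = -15.43 VAR.
Step 10 — Apparent power: |S| = 327.5 VA.
Step 11 — Power factor: PF = P/|S| = 0.9989 (leading).

(a) P = 327.2 W  (b) Q = -15.43 VAR  (c) S = 327.5 VA  (d) PF = 0.9989 (leading)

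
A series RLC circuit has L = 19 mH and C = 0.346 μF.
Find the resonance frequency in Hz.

Step 1 — Resonance condition Im(Z)=0 gives ω₀ = 1/√(LC).
Step 2 — ω₀ = 1/√(0.019·3.46e-07) = 1.233e+04 rad/s.
Step 3 — f₀ = ω₀/(2π) = 1963 Hz.

f₀ = 1963 Hz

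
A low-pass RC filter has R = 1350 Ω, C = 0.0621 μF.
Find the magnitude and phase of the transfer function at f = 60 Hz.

Step 1 — Angular frequency: ω = 2π·60 = 377 rad/s.
Step 2 — Transfer function: H(jω) = 1/(1 + jωRC).
Step 3 — Denominator: 1 + jωRC = 1 + j·377·1350·6.21e-08 = 1 + j0.03161.
Step 4 — H = 0.999 - j0.03157.
Step 5 — Magnitude: |H| = 0.9995 (-0.0 dB); phase: φ = -1.8°.

|H| = 0.9995 (-0.0 dB), φ = -1.8°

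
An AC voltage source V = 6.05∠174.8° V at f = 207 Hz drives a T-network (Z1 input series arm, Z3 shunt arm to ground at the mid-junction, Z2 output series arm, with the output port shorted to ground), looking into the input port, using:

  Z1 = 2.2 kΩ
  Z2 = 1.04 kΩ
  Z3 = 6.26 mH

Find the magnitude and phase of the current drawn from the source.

Step 1 — Angular frequency: ω = 2π·f = 2π·207 = 1301 rad/s.
Step 2 — Component impedances:
  Z1: Z = R = 2200 Ω
  Z2: Z = R = 1040 Ω
  Z3: Z = jωL = j·1301·0.00626 = 0 + j8.142 Ω
Step 3 — With the output port shorted to ground, the output series arm Z2 runs from the junction to ground; the shunt arm Z3 also runs from the junction to ground. They appear in parallel: Z3 || Z2 = 0.06374 + j8.141 Ω.
Step 4 — Series with input arm Z1: Z_in = Z1 + (Z3 || Z2) = 2200 + j8.141 Ω = 2200∠0.2° Ω.
Step 5 — Source phasor: V = 6.05∠174.8° V = -6.025 + j0.5483 V.
Step 6 — Ohm's law: I = V / Z_total = (-6.025 + j0.5483) / (2200 + j8.141) = -0.002738 + j0.0002594 A.
Step 7 — Convert to polar: |I| = 0.00275 A, ∠I = 174.6°.

I = 0.00275∠174.6° A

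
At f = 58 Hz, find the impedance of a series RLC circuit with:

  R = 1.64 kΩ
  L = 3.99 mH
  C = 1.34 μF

Step 1 — Angular frequency: ω = 2π·f = 2π·58 = 364.4 rad/s.
Step 2 — Component impedances:
  R: Z = R = 1640 Ω
  L: Z = jωL = j·364.4·0.00399 = 0 + j1.454 Ω
  C: Z = 1/(jωC) = -j/(ω·C) = 0 - j2048 Ω
Step 3 — Series combination: Z_total = R + L + C = 1640 - j2046 Ω = 2622∠-51.3° Ω.

Z = 1640 - j2046 Ω = 2622∠-51.3° Ω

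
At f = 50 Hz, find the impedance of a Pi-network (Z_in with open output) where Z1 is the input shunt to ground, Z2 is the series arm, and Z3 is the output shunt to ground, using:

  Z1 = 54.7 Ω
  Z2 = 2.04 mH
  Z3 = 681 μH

Step 1 — Angular frequency: ω = 2π·f = 2π·50 = 314.2 rad/s.
Step 2 — Component impedances:
  Z1: Z = R = 54.7 Ω
  Z2: Z = jωL = j·314.2·0.00204 = 0 + j0.6409 Ω
  Z3: Z = jωL = j·314.2·0.000681 = 0 + j0.2139 Ω
Step 3 — With open output, the series arm Z2 and the output shunt Z3 appear in series to ground: Z2 + Z3 = 0 + j0.8548 Ω.
Step 4 — Parallel with input shunt Z1: Z_in = Z1 || (Z2 + Z3) = 0.01336 + j0.8546 Ω = 0.8547∠89.1° Ω.

Z = 0.01336 + j0.8546 Ω = 0.8547∠89.1° Ω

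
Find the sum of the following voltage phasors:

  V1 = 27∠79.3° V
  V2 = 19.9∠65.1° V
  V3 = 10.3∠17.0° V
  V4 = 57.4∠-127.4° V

Step 1 — Convert each phasor to rectangular form:
  V1 = 27·(cos(79.3°) + j·sin(79.3°)) = 5.013 + j26.53 V
  V2 = 19.9·(cos(65.1°) + j·sin(65.1°)) = 8.379 + j18.05 V
  V3 = 10.3·(cos(17.0°) + j·sin(17.0°)) = 9.85 + j3.011 V
  V4 = 57.4·(cos(-127.4°) + j·sin(-127.4°)) = -34.86 - j45.6 V
Step 2 — Sum components: V_total = -11.62 + j1.993 V.
Step 3 — Convert to polar: |V_total| = 11.79 V, ∠V_total = 170.3°.

V_total = 11.79∠170.3° V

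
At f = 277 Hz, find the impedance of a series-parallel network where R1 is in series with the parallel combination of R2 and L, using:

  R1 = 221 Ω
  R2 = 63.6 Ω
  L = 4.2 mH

Step 1 — Angular frequency: ω = 2π·f = 2π·277 = 1740 rad/s.
Step 2 — Component impedances:
  R1: Z = R = 221 Ω
  R2: Z = R = 63.6 Ω
  L: Z = jωL = j·1740·0.0042 = 0 + j7.31 Ω
Step 3 — Parallel branch: R2 || L = 1/(1/R2 + 1/L) = 0.8292 + j7.215 Ω.
Step 4 — Series with R1: Z_total = R1 + (R2 || L) = 221.8 + j7.215 Ω = 221.9∠1.9° Ω.

Z = 221.8 + j7.215 Ω = 221.9∠1.9° Ω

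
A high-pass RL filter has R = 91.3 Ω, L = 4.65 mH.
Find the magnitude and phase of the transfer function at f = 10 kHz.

Step 1 — Angular frequency: ω = 2π·1e+04 = 6.283e+04 rad/s.
Step 2 — Transfer function: H(jω) = jωL/(R + jωL).
Step 3 — Numerator jωL = j·292.2; denominator R + jωL = 91.3 + j292.2.
Step 4 — H = 0.911 + j0.2847.
Step 5 — Magnitude: |H| = 0.9545 (-0.4 dB); phase: φ = 17.4°.

|H| = 0.9545 (-0.4 dB), φ = 17.4°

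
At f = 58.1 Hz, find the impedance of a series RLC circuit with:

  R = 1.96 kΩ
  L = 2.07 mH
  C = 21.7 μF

Step 1 — Angular frequency: ω = 2π·f = 2π·58.1 = 365.1 rad/s.
Step 2 — Component impedances:
  R: Z = R = 1960 Ω
  L: Z = jωL = j·365.1·0.00207 = 0 + j0.7557 Ω
  C: Z = 1/(jωC) = -j/(ω·C) = 0 - j126.2 Ω
Step 3 — Series combination: Z_total = R + L + C = 1960 - j125.5 Ω = 1964∠-3.7° Ω.

Z = 1960 - j125.5 Ω = 1964∠-3.7° Ω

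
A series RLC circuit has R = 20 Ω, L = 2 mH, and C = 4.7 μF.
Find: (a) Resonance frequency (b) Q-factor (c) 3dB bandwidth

Step 1 — Resonance: ω₀ = 1/√(LC) = 1/√(0.002·4.7e-06) = 1.031e+04 rad/s.
Step 2 — f₀ = ω₀/(2π) = 1642 Hz.
Step 3 — Series Q: Q = ω₀L/R = 1.031e+04·0.002/20 = 1.031.
Step 4 — Bandwidth: Δω = ω₀/Q = 1e+04 rad/s; BW = Δω/(2π) = 1592 Hz.

(a) f₀ = 1642 Hz  (b) Q = 1.031  (c) BW = 1592 Hz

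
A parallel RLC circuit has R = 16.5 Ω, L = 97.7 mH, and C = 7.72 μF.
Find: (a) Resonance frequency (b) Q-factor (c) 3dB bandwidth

Step 1 — Resonance: ω₀ = 1/√(LC) = 1/√(0.0977·7.72e-06) = 1151 rad/s.
Step 2 — f₀ = ω₀/(2π) = 183.3 Hz.
Step 3 — Parallel Q: Q = R/(ω₀L) = 16.5/(1151·0.0977) = 0.1467.
Step 4 — Bandwidth: Δω = ω₀/Q = 7851 rad/s; BW = Δω/(2π) = 1249 Hz.

(a) f₀ = 183.3 Hz  (b) Q = 0.1467  (c) BW = 1249 Hz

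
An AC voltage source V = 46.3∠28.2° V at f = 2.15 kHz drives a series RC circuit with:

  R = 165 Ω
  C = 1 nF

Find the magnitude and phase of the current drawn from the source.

Step 1 — Angular frequency: ω = 2π·f = 2π·2150 = 1.351e+04 rad/s.
Step 2 — Component impedances:
  R: Z = R = 165 Ω
  C: Z = 1/(jωC) = -j/(ω·C) = 0 - j7.403e+04 Ω
Step 3 — Series combination: Z_total = R + C = 165 - j7.403e+04 Ω = 7.403e+04∠-89.9° Ω.
Step 4 — Source phasor: V = 46.3∠28.2° V = 40.8 + j21.88 V.
Step 5 — Ohm's law: I = V / Z_total = (40.8 + j21.88) / (165 - j7.403e+04) = -0.0002943 + j0.0005519 A.
Step 6 — Convert to polar: |I| = 0.0006255 A, ∠I = 118.1°.

I = 0.0006255∠118.1° A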